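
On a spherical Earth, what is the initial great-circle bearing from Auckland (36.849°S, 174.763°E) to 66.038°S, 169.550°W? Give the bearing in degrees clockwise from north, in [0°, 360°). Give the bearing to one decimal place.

Δλ = -169.550 − 174.763 = -344.313°; wrapped into (−180°, 180°]: 15.687°.
θ = atan2( sin Δλ · cos φ₂ , cos φ₁ · sin φ₂ − sin φ₁ · cos φ₂ · cos Δλ )
  = atan2(0.10981, -0.49676) = 167.535° → normalised to [0°, 360°): 167.535°.

167.5°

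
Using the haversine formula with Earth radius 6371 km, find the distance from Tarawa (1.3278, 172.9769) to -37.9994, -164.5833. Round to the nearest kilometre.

Δλ = -164.5833 − 172.9769 = -337.5602°; wrapped into (−180°, 180°]: 22.4398°.
Δφ = -37.9994 − 1.3278 = -39.3272°.
a = sin²(Δφ/2) + cos φ₁ · cos φ₂ · sin²(Δλ/2) = 0.143056.
c = 2·atan2(√a, √(1−a)) = 0.77576 rad → d = 6371·c ≈ 4942.38 km.

4942 km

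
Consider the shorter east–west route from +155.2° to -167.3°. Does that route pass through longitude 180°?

Naïve |-167.3 − 155.2| = 322.5° > 180°, so the shorter arc goes the other way round — across 180°.
Signed shortest Δλ = ((-167.3 − 155.2 + 180) mod 360) − 180 = 37.5°.
Going east by 37.5° from +155.2° passes through 180° before reaching -167.3°.

Yes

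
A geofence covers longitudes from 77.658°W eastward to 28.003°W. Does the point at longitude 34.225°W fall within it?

Band width going east from -77.658° to -28.003°: ((-28.003 − -77.658) mod 360) = 49.655°.
Offset of -34.225° east of the west edge: ((-34.225 − -77.658) mod 360) = 43.433°.
43.433° ≤ 49.655° ⇒ inside.

Yes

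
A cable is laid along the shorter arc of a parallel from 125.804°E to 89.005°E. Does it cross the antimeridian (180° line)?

Signed shortest Δλ = ((89.005 − 125.804 + 180) mod 360) − 180 = -36.799°.
Going west by 36.799° from +125.804° reaches +89.005° without touching 180°.

No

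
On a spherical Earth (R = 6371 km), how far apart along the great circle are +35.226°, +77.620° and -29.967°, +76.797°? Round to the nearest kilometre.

Δλ = 76.797 − 77.620 = -0.823°.
Δφ = -29.967 − 35.226 = -65.193°.
a = sin²(Δφ/2) + cos φ₁ · cos φ₂ · sin²(Δλ/2) = 0.290255.
c = 2·atan2(√a, √(1−a)) = 1.13791 rad → d = 6371·c ≈ 7249.64 km.

7250 km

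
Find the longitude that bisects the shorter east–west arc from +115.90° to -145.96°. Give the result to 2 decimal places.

+164.97°

Signed shortest Δλ from +115.90° to -145.96° is +98.14°.
Midpoint longitude = +115.90° + (+98.14°)/2 = +115.90° + 49.07° = +164.97°.
(The naïve average (+115.90 + -145.96)/2 = -15.03° is on the wrong side of the globe.)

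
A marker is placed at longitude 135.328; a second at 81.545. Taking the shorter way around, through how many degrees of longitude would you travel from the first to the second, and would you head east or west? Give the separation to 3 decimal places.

53.783° west

Raw difference: 81.545 − 135.328 = -53.783°.
Normalise into (−180°, 180°]: -53.783° stays -53.783°.
Negative ⇒ the second point lies to the west; separation 53.783°.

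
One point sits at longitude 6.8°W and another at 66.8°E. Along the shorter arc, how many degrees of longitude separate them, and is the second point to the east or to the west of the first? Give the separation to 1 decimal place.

73.6° east

Raw difference: 66.8 − -6.8 = 73.6°.
Normalise into (−180°, 180°]: 73.6° stays 73.6°.
Positive ⇒ the second point lies to the east; separation 73.6°.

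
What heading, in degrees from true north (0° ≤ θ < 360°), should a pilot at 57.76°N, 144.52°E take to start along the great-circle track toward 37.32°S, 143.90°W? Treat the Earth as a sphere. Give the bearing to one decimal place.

Δλ = -143.90 − 144.52 = -288.42°; wrapped into (−180°, 180°]: 71.58°.
θ = atan2( sin Δλ · cos φ₂ , cos φ₁ · sin φ₂ − sin φ₁ · cos φ₂ · cos Δλ )
  = atan2(0.75452, -0.53597) = 125.388° → normalised to [0°, 360°): 125.388°.

125.4°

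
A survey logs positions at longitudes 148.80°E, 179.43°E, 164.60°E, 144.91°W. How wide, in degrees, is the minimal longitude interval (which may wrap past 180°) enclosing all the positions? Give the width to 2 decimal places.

66.29°

Sort the longitudes: -144.91°, +148.80°, +164.60°, +179.43°.
Eastward gaps between consecutive values (wrapping around): 293.71°, 15.80°, 14.83°, 35.66°.
Largest gap = 293.71° ⇒ minimal covering band is its complement: 360° − 293.71° = 66.29°.
Band runs from +148.80° eastward to -144.91°, crossing the antimeridian.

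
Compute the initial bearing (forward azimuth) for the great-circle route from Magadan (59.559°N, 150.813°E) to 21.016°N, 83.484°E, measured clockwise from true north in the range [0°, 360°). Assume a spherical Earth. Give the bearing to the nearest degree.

262°

Δλ = 83.484 − 150.813 = -67.329°.
θ = atan2( sin Δλ · cos φ₂ , cos φ₁ · sin φ₂ − sin φ₁ · cos φ₂ · cos Δλ )
  = atan2(-0.86135, -0.12850) = -98.485° → normalised to [0°, 360°): 261.515°.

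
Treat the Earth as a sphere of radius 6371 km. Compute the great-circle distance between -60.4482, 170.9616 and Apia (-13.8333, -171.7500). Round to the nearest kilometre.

Δλ = -171.7500 − 170.9616 = -342.7116°; wrapped into (−180°, 180°]: 17.2884°.
Δφ = -13.8333 − -60.4482 = 46.6149°.
a = sin²(Δφ/2) + cos φ₁ · cos φ₂ · sin²(Δλ/2) = 0.167369.
c = 2·atan2(√a, √(1−a)) = 0.84295 rad → d = 6371·c ≈ 5370.44 km.

5370 km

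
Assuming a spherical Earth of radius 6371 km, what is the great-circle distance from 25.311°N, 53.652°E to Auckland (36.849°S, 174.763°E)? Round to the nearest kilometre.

Δλ = 174.763 − 53.652 = 121.111°.
Δφ = -36.849 − 25.311 = -62.160°.
a = sin²(Δφ/2) + cos φ₁ · cos φ₂ · sin²(Δλ/2) = 0.815086.
c = 2·atan2(√a, √(1−a)) = 2.25257 rad → d = 6371·c ≈ 14351.13 km.

14351 km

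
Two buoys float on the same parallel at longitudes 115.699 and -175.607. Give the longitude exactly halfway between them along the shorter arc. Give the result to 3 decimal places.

+150.046°

Signed shortest Δλ from +115.699° to -175.607° is +68.694°.
Midpoint longitude = +115.699° + (+68.694°)/2 = +115.699° + 34.347° = +150.046°.
(The naïve average (+115.699 + -175.607)/2 = -29.954° is on the wrong side of the globe.)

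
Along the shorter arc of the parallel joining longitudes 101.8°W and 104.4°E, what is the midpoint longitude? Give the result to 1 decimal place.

178.7°W

Signed shortest Δλ from -101.8° to +104.4° is -153.8°.
Midpoint longitude = -101.8° + (-153.8°)/2 = -101.8° − 76.9° = -178.7°.
(The naïve average (-101.8 + +104.4)/2 = 1.3° is on the wrong side of the globe.)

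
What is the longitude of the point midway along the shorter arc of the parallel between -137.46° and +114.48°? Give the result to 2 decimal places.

Signed shortest Δλ from -137.46° to +114.48° is -108.06°.
Midpoint longitude = -137.46° + (-108.06°)/2 = -137.46° − 54.03° = -191.49°.
Normalise into (−180°, 180°]: +168.51°.
(The naïve average (-137.46 + +114.48)/2 = -11.49° is on the wrong side of the globe.)

+168.51°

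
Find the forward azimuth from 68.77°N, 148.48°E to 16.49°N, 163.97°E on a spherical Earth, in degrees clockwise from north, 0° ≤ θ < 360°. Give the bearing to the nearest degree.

161°

Δλ = 163.97 − 148.48 = 15.49°.
θ = atan2( sin Δλ · cos φ₂ , cos φ₁ · sin φ₂ − sin φ₁ · cos φ₂ · cos Δλ )
  = atan2(0.25609, -0.75854) = 161.345° → normalised to [0°, 360°): 161.345°.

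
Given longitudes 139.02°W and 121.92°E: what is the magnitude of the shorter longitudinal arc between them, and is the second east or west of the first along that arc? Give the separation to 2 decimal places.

Raw difference: 121.92 − -139.02 = 260.94°.
Normalise into (−180°, 180°]: 260.94° − 360° = -99.06°.
Negative ⇒ the second point lies to the west; separation 99.06°.

99.06° west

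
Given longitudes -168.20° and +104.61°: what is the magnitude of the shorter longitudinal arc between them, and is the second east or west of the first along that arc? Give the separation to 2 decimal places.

87.19° west

Raw difference: 104.61 − -168.20 = 272.81°.
Normalise into (−180°, 180°]: 272.81° − 360° = -87.19°.
Negative ⇒ the second point lies to the west; separation 87.19°.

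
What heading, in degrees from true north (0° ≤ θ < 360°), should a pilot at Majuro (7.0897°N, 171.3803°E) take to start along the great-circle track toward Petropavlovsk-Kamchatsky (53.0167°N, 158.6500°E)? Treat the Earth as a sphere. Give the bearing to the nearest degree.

Δλ = 158.6500 − 171.3803 = -12.7303°.
θ = atan2( sin Δλ · cos φ₂ , cos φ₁ · sin φ₂ − sin φ₁ · cos φ₂ · cos Δλ )
  = atan2(-0.13257, 0.72028) = -10.428° → normalised to [0°, 360°): 349.572°.

350°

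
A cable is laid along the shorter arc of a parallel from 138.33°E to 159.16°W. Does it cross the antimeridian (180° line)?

Yes

Naïve |-159.16 − 138.33| = 297.49° > 180°, so the shorter arc goes the other way round — across 180°.
Signed shortest Δλ = ((-159.16 − 138.33 + 180) mod 360) − 180 = 62.51°.
Going east by 62.51° from +138.33° passes through 180° before reaching -159.16°.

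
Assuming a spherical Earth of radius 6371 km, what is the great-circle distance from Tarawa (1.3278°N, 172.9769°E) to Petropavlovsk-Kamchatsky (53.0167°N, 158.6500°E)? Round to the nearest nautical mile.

3185 nmi

Δλ = 158.6500 − 172.9769 = -14.3269°.
Δφ = 53.0167 − 1.3278 = 51.6889°.
a = sin²(Δφ/2) + cos φ₁ · cos φ₂ · sin²(Δλ/2) = 0.199387.
c = 2·atan2(√a, √(1−a)) = 0.92576 rad → d = 6371·c ≈ 5898.02 km ≈ 3184.68 nmi.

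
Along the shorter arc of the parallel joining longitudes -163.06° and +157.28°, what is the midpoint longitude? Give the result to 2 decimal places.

+177.11°

Signed shortest Δλ from -163.06° to +157.28° is -39.66°.
Midpoint longitude = -163.06° + (-39.66°)/2 = -163.06° − 19.83° = -182.89°.
Normalise into (−180°, 180°]: +177.11°.
(The naïve average (-163.06 + +157.28)/2 = -2.89° is on the wrong side of the globe.)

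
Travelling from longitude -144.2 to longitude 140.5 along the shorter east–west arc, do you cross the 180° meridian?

Naïve |140.5 − -144.2| = 284.7° > 180°, so the shorter arc goes the other way round — across 180°.
Signed shortest Δλ = ((140.5 − -144.2 + 180) mod 360) − 180 = -75.3°.
Going west by 75.3° from -144.2° passes through 180° before reaching +140.5°.

Yes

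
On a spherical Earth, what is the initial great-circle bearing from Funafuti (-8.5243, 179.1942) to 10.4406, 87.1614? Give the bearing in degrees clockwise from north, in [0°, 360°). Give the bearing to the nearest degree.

Δλ = 87.1614 − 179.1942 = -92.0328°.
θ = atan2( sin Δλ · cos φ₂ , cos φ₁ · sin φ₂ − sin φ₁ · cos φ₂ · cos Δλ )
  = atan2(-0.98282, 0.17404) = -79.958° → normalised to [0°, 360°): 280.042°.

280°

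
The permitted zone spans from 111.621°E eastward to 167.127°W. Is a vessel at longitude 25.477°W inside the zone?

No

Band width going east from +111.621° to -167.127°: ((-167.127 − 111.621) mod 360) = 81.252°.
Offset of -25.477° east of the west edge: ((-25.477 − 111.621) mod 360) = 222.902°.
222.902° > 81.252° ⇒ outside.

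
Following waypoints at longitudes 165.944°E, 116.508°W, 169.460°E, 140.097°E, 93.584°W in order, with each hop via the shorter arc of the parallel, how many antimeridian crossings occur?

Leg 1: +165.944° → -116.508°, shortest Δλ = 77.548° (east) — crosses 180°.
Leg 2: -116.508° → +169.460°, shortest Δλ = -74.032° (west) — crosses 180°.
Leg 3: +169.460° → +140.097°, shortest Δλ = -29.363° (west) — does not cross 180°.
Leg 4: +140.097° → -93.584°, shortest Δλ = 126.319° (east) — crosses 180°.
Total crossings: 3.

3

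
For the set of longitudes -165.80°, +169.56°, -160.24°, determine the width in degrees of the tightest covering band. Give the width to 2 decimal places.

30.20°

Sort the longitudes: -165.80°, -160.24°, +169.56°.
Eastward gaps between consecutive values (wrapping around): 5.56°, 329.80°, 24.64°.
Largest gap = 329.80° ⇒ minimal covering band is its complement: 360° − 329.80° = 30.20°.
Band runs from +169.56° eastward to -160.24°, crossing the antimeridian.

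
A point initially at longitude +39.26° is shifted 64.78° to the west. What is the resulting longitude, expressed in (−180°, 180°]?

Start at +39.26°; shift −64.78° → -25.52°.
-25.52° already lies in (−180°, 180°].

-25.52°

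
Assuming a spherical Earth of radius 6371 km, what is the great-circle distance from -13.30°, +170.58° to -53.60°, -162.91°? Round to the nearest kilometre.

Δλ = -162.91 − 170.58 = -333.49°; wrapped into (−180°, 180°]: 26.51°.
Δφ = -53.60 − -13.30 = -40.30°.
a = sin²(Δφ/2) + cos φ₁ · cos φ₂ · sin²(Δλ/2) = 0.149026.
c = 2·atan2(√a, √(1−a)) = 0.79267 rad → d = 6371·c ≈ 5050.09 km.

5050 km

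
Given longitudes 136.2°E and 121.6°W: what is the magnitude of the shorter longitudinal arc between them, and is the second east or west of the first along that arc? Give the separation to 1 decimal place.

Raw difference: -121.6 − 136.2 = -257.8°.
Normalise into (−180°, 180°]: -257.8° + 360° = 102.2°.
Positive ⇒ the second point lies to the east; separation 102.2°.

102.2° east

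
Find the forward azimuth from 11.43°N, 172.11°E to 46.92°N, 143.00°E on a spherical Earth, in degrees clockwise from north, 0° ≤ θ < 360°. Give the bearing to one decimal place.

330.9°

Δλ = 143.00 − 172.11 = -29.11°.
θ = atan2( sin Δλ · cos φ₂ , cos φ₁ · sin φ₂ − sin φ₁ · cos φ₂ · cos Δλ )
  = atan2(-0.33228, 0.59766) = -29.073° → normalised to [0°, 360°): 330.927°.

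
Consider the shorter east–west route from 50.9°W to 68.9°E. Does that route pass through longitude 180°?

No

Signed shortest Δλ = ((68.9 − -50.9 + 180) mod 360) − 180 = 119.8°.
Going east by 119.8° from -50.9° reaches +68.9° without touching 180°.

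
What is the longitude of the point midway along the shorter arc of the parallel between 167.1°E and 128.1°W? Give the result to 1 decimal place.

160.5°W

Signed shortest Δλ from +167.1° to -128.1° is +64.8°.
Midpoint longitude = +167.1° + (+64.8°)/2 = +167.1° + 32.4° = +199.5°.
Normalise into (−180°, 180°]: -160.5°.
(The naïve average (+167.1 + -128.1)/2 = 19.5° is on the wrong side of the globe.)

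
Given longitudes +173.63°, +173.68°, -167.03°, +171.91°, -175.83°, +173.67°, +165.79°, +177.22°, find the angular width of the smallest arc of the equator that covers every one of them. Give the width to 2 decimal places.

27.18°

Sort the longitudes: -175.83°, -167.03°, +165.79°, +171.91°, +173.63°, +173.67°, +173.68°, +177.22°.
Eastward gaps between consecutive values (wrapping around): 8.80°, 332.82°, 6.12°, 1.72°, 0.04°, 0.01°, 3.54°, 6.95°.
Largest gap = 332.82° ⇒ minimal covering band is its complement: 360° − 332.82° = 27.18°.
Band runs from +165.79° eastward to -167.03°, crossing the antimeridian.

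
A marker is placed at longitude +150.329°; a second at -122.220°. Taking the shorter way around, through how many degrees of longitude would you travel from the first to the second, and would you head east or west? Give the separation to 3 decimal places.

Raw difference: -122.220 − 150.329 = -272.549°.
Normalise into (−180°, 180°]: -272.549° + 360° = 87.451°.
Positive ⇒ the second point lies to the east; separation 87.451°.

87.451° east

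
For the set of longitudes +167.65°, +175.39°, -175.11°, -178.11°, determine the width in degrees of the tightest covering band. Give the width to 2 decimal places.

Sort the longitudes: -178.11°, -175.11°, +167.65°, +175.39°.
Eastward gaps between consecutive values (wrapping around): 3.00°, 342.76°, 7.74°, 6.50°.
Largest gap = 342.76° ⇒ minimal covering band is its complement: 360° − 342.76° = 17.24°.
Band runs from +167.65° eastward to -175.11°, crossing the antimeridian.

17.24°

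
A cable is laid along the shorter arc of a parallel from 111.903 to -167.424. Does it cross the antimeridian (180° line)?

Naïve |-167.424 − 111.903| = 279.327° > 180°, so the shorter arc goes the other way round — across 180°.
Signed shortest Δλ = ((-167.424 − 111.903 + 180) mod 360) − 180 = 80.673°.
Going east by 80.673° from +111.903° passes through 180° before reaching -167.424°.

Yes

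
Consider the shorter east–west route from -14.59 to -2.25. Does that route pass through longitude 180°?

Signed shortest Δλ = ((-2.25 − -14.59 + 180) mod 360) − 180 = 12.34°.
Going east by 12.34° from -14.59° reaches -2.25° without touching 180°.

No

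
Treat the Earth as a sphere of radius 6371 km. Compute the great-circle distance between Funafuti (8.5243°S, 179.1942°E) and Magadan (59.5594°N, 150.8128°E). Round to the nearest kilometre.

7979 km

Δλ = 150.8128 − 179.1942 = -28.3814°.
Δφ = 59.5594 − -8.5243 = 68.0837°.
a = sin²(Δφ/2) + cos φ₁ · cos φ₂ · sin²(Δλ/2) = 0.343486.
c = 2·atan2(√a, √(1−a)) = 1.25242 rad → d = 6371·c ≈ 7979.15 km.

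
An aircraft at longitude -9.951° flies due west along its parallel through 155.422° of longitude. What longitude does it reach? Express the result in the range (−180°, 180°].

Start at -9.951°; shift −155.422° → -165.373°.
-165.373° already lies in (−180°, 180°].

-165.373°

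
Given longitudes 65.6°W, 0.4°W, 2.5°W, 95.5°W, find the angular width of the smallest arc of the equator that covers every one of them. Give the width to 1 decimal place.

95.1°

Sort the longitudes: -95.5°, -65.6°, -2.5°, -0.4°.
Eastward gaps between consecutive values (wrapping around): 29.9°, 63.1°, 2.1°, 264.9°.
Largest gap = 264.9° ⇒ minimal covering band is its complement: 360° − 264.9° = 95.1°.
Band runs from -95.5° eastward to -0.4°.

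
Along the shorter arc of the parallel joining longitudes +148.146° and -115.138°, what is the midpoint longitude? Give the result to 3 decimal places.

Signed shortest Δλ from +148.146° to -115.138° is +96.716°.
Midpoint longitude = +148.146° + (+96.716°)/2 = +148.146° + 48.358° = +196.504°.
Normalise into (−180°, 180°]: -163.496°.
(The naïve average (+148.146 + -115.138)/2 = 16.504° is on the wrong side of the globe.)

-163.496°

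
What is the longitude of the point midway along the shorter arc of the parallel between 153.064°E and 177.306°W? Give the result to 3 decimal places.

167.879°E

Signed shortest Δλ from +153.064° to -177.306° is +29.630°.
Midpoint longitude = +153.064° + (+29.630°)/2 = +153.064° + 14.815° = +167.879°.
(The naïve average (+153.064 + -177.306)/2 = -12.121° is on the wrong side of the globe.)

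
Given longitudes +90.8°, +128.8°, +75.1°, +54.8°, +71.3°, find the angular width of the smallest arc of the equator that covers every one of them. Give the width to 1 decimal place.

Sort the longitudes: +54.8°, +71.3°, +75.1°, +90.8°, +128.8°.
Eastward gaps between consecutive values (wrapping around): 16.5°, 3.8°, 15.7°, 38.0°, 286.0°.
Largest gap = 286.0° ⇒ minimal covering band is its complement: 360° − 286.0° = 74.0°.
Band runs from +54.8° eastward to +128.8°.

74.0°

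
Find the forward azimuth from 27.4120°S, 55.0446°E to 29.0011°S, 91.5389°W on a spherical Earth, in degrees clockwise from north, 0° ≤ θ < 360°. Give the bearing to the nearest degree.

Δλ = -91.5389 − 55.0446 = -146.5835°.
θ = atan2( sin Δλ · cos φ₂ , cos φ₁ · sin φ₂ − sin φ₁ · cos φ₂ · cos Δλ )
  = atan2(-0.48167, -0.76648) = -147.854° → normalised to [0°, 360°): 212.146°.

212°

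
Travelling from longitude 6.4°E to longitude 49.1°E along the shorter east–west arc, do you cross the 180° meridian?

No

Signed shortest Δλ = ((49.1 − 6.4 + 180) mod 360) − 180 = 42.7°.
Going east by 42.7° from +6.4° reaches +49.1° without touching 180°.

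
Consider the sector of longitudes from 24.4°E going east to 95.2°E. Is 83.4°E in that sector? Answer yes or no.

Band width going east from +24.4° to +95.2°: ((95.2 − 24.4) mod 360) = 70.8°.
Offset of +83.4° east of the west edge: ((83.4 − 24.4) mod 360) = 59.0°.
59.0° ≤ 70.8° ⇒ inside.

Yes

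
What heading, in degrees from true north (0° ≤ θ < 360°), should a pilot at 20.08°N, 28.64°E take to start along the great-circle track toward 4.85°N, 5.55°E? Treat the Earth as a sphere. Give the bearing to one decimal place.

Δλ = 5.55 − 28.64 = -23.09°.
θ = atan2( sin Δλ · cos φ₂ , cos φ₁ · sin φ₂ − sin φ₁ · cos φ₂ · cos Δλ )
  = atan2(-0.39077, -0.23529) = -121.053° → normalised to [0°, 360°): 238.947°.

238.9°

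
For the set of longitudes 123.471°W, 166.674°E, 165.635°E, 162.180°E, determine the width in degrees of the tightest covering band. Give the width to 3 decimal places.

74.349°

Sort the longitudes: -123.471°, +162.180°, +165.635°, +166.674°.
Eastward gaps between consecutive values (wrapping around): 285.651°, 3.455°, 1.039°, 69.855°.
Largest gap = 285.651° ⇒ minimal covering band is its complement: 360° − 285.651° = 74.349°.
Band runs from +162.180° eastward to -123.471°, crossing the antimeridian.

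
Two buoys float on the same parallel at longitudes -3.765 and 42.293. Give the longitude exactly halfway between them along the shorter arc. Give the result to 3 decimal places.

+19.264°

Signed shortest Δλ from -3.765° to +42.293° is +46.058°.
Midpoint longitude = -3.765° + (+46.058°)/2 = -3.765° + 23.029° = +19.264°.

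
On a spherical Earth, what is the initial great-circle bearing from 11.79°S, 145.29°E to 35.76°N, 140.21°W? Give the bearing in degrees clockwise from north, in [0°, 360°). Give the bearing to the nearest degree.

52°

Δλ = -140.21 − 145.29 = -285.50°; wrapped into (−180°, 180°]: 74.50°.
θ = atan2( sin Δλ · cos φ₂ , cos φ₁ · sin φ₂ − sin φ₁ · cos φ₂ · cos Δλ )
  = atan2(0.78196, 0.61637) = 51.753° → normalised to [0°, 360°): 51.753°.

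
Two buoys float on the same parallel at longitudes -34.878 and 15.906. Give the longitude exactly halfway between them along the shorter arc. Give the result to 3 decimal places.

Signed shortest Δλ from -34.878° to +15.906° is +50.784°.
Midpoint longitude = -34.878° + (+50.784°)/2 = -34.878° + 25.392° = -9.486°.

-9.486°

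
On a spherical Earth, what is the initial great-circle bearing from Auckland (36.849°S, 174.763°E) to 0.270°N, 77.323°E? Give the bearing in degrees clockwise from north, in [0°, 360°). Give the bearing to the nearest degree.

266°

Δλ = 77.323 − 174.763 = -97.440°.
θ = atan2( sin Δλ · cos φ₂ , cos φ₁ · sin φ₂ − sin φ₁ · cos φ₂ · cos Δλ )
  = atan2(-0.99157, -0.07388) = -94.261° → normalised to [0°, 360°): 265.739°.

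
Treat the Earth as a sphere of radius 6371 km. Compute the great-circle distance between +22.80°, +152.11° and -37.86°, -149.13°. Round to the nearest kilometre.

Δλ = -149.13 − 152.11 = -301.24°; wrapped into (−180°, 180°]: 58.76°.
Δφ = -37.86 − 22.80 = -60.66°.
a = sin²(Δφ/2) + cos φ₁ · cos φ₂ · sin²(Δλ/2) = 0.430183.
c = 2·atan2(√a, √(1−a)) = 1.43070 rad → d = 6371·c ≈ 9115.01 km.

9115 km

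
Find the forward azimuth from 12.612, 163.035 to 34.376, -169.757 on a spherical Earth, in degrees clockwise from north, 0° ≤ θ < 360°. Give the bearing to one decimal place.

Δλ = -169.757 − 163.035 = -332.792°; wrapped into (−180°, 180°]: 27.208°.
θ = atan2( sin Δλ · cos φ₂ , cos φ₁ · sin φ₂ − sin φ₁ · cos φ₂ · cos Δλ )
  = atan2(0.37737, 0.39072) = 44.004° → normalised to [0°, 360°): 44.004°.

44.0°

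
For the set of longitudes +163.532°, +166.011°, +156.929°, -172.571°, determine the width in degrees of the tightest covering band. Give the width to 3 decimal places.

Sort the longitudes: -172.571°, +156.929°, +163.532°, +166.011°.
Eastward gaps between consecutive values (wrapping around): 329.500°, 6.603°, 2.479°, 21.418°.
Largest gap = 329.500° ⇒ minimal covering band is its complement: 360° − 329.500° = 30.500°.
Band runs from +156.929° eastward to -172.571°, crossing the antimeridian.

30.500°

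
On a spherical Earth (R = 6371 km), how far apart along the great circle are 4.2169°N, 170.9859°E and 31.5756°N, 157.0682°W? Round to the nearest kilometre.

4513 km

Δλ = -157.0682 − 170.9859 = -328.0541°; wrapped into (−180°, 180°]: 31.9459°.
Δφ = 31.5756 − 4.2169 = 27.3587°.
a = sin²(Δφ/2) + cos φ₁ · cos φ₂ · sin²(Δλ/2) = 0.120267.
c = 2·atan2(√a, √(1−a)) = 0.70830 rad → d = 6371·c ≈ 4512.60 km.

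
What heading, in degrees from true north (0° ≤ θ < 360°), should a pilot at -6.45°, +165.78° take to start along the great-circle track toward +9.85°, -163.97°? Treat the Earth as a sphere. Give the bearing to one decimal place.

Δλ = -163.97 − 165.78 = -329.75°; wrapped into (−180°, 180°]: 30.25°.
θ = atan2( sin Δλ · cos φ₂ , cos φ₁ · sin φ₂ − sin φ₁ · cos φ₂ · cos Δλ )
  = atan2(0.49635, 0.26560) = 61.849° → normalised to [0°, 360°): 61.849°.

61.8°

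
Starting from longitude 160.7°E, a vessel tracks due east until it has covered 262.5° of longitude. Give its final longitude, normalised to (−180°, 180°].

63.2°E

Start at +160.7°; shift +262.5° → +423.2°.
+423.2° lies outside (−180°, 180°]; subtract 360° → +63.2°.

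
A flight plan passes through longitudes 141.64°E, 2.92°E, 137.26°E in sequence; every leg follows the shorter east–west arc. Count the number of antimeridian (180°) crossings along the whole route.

Leg 1: +141.64° → +2.92°, shortest Δλ = -138.72° (west) — does not cross 180°.
Leg 2: +2.92° → +137.26°, shortest Δλ = 134.34° (east) — does not cross 180°.
Total crossings: 0.

0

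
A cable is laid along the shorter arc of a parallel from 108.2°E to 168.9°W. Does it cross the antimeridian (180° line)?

Naïve |-168.9 − 108.2| = 277.1° > 180°, so the shorter arc goes the other way round — across 180°.
Signed shortest Δλ = ((-168.9 − 108.2 + 180) mod 360) − 180 = 82.9°.
Going east by 82.9° from +108.2° passes through 180° before reaching -168.9°.

Yes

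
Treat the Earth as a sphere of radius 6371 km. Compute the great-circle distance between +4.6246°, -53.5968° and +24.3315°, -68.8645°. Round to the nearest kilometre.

2733 km

Δλ = -68.8645 − -53.5968 = -15.2677°.
Δφ = 24.3315 − 4.6246 = 19.7069°.
a = sin²(Δφ/2) + cos φ₁ · cos φ₂ · sin²(Δλ/2) = 0.045312.
c = 2·atan2(√a, √(1−a)) = 0.42902 rad → d = 6371·c ≈ 2733.26 km.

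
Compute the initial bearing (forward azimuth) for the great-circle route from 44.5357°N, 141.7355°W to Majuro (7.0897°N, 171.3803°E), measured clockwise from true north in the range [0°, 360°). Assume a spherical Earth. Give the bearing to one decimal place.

241.8°

Δλ = 171.3803 − -141.7355 = 313.1158°; wrapped into (−180°, 180°]: -46.8842°.
θ = atan2( sin Δλ · cos φ₂ , cos φ₁ · sin φ₂ − sin φ₁ · cos φ₂ · cos Δλ )
  = atan2(-0.72439, -0.38771) = -118.157° → normalised to [0°, 360°): 241.843°.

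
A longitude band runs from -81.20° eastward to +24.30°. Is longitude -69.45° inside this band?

Yes

Band width going east from -81.20° to +24.30°: ((24.30 − -81.20) mod 360) = 105.50°.
Offset of -69.45° east of the west edge: ((-69.45 − -81.20) mod 360) = 11.75°.
11.75° ≤ 105.50° ⇒ inside.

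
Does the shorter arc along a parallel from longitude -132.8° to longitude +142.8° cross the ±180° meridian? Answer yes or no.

Naïve |142.8 − -132.8| = 275.6° > 180°, so the shorter arc goes the other way round — across 180°.
Signed shortest Δλ = ((142.8 − -132.8 + 180) mod 360) − 180 = -84.4°.
Going west by 84.4° from -132.8° passes through 180° before reaching +142.8°.

Yes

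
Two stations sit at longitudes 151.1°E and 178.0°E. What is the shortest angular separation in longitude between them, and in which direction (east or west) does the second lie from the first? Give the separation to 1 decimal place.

26.9° east

Raw difference: 178.0 − 151.1 = 26.9°.
Normalise into (−180°, 180°]: 26.9° stays 26.9°.
Positive ⇒ the second point lies to the east; separation 26.9°.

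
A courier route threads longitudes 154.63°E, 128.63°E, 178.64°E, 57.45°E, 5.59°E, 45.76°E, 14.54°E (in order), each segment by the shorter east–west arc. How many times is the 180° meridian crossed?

Leg 1: +154.63° → +128.63°, shortest Δλ = -26.0° (west) — does not cross 180°.
Leg 2: +128.63° → +178.64°, shortest Δλ = 50.01° (east) — does not cross 180°.
Leg 3: +178.64° → +57.45°, shortest Δλ = -121.19° (west) — does not cross 180°.
Leg 4: +57.45° → +5.59°, shortest Δλ = -51.86° (west) — does not cross 180°.
Leg 5: +5.59° → +45.76°, shortest Δλ = 40.17° (east) — does not cross 180°.
Leg 6: +45.76° → +14.54°, shortest Δλ = -31.22° (west) — does not cross 180°.
Total crossings: 0.

0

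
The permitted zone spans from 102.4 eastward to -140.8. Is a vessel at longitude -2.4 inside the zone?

Band width going east from +102.4° to -140.8°: ((-140.8 − 102.4) mod 360) = 116.8°.
Offset of -2.4° east of the west edge: ((-2.4 − 102.4) mod 360) = 255.2°.
255.2° > 116.8° ⇒ outside.

No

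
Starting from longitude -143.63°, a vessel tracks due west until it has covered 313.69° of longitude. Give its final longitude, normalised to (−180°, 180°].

-97.32°

Start at -143.63°; shift −313.69° → -457.32°.
-457.32° lies outside (−180°, 180°]; add 360° → -97.32°.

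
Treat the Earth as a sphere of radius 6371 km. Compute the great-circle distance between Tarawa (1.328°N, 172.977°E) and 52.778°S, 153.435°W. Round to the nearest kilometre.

Δλ = -153.435 − 172.977 = -326.412°; wrapped into (−180°, 180°]: 33.588°.
Δφ = -52.778 − 1.328 = -54.106°.
a = sin²(Δφ/2) + cos φ₁ · cos φ₂ · sin²(Δλ/2) = 0.257341.
c = 2·atan2(√a, √(1−a)) = 1.06407 rad → d = 6371·c ≈ 6779.19 km.

6779 km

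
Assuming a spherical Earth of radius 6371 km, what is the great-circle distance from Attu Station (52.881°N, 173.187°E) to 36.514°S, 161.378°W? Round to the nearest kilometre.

10240 km

Δλ = -161.378 − 173.187 = -334.565°; wrapped into (−180°, 180°]: 25.435°.
Δφ = -36.514 − 52.881 = -89.395°.
a = sin²(Δφ/2) + cos φ₁ · cos φ₂ · sin²(Δλ/2) = 0.518226.
c = 2·atan2(√a, √(1−a)) = 1.60726 rad → d = 6371·c ≈ 10239.83 km.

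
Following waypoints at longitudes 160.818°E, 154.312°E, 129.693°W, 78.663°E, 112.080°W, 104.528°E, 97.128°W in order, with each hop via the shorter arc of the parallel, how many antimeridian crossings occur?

Leg 1: +160.818° → +154.312°, shortest Δλ = -6.506° (west) — does not cross 180°.
Leg 2: +154.312° → -129.693°, shortest Δλ = 75.995° (east) — crosses 180°.
Leg 3: -129.693° → +78.663°, shortest Δλ = -151.644° (west) — crosses 180°.
Leg 4: +78.663° → -112.080°, shortest Δλ = 169.257° (east) — crosses 180°.
Leg 5: -112.080° → +104.528°, shortest Δλ = -143.392° (west) — crosses 180°.
Leg 6: +104.528° → -97.128°, shortest Δλ = 158.344° (east) — crosses 180°.
Total crossings: 5.

5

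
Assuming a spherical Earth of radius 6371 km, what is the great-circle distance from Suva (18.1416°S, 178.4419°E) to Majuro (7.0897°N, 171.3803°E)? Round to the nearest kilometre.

Δλ = 171.3803 − 178.4419 = -7.0616°.
Δφ = 7.0897 − -18.1416 = 25.2313°.
a = sin²(Δφ/2) + cos φ₁ · cos φ₂ · sin²(Δλ/2) = 0.051279.
c = 2·atan2(√a, √(1−a)) = 0.45686 rad → d = 6371·c ≈ 2910.67 km.

2911 km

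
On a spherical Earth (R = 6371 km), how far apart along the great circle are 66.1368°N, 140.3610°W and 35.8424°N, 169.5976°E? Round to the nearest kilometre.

4642 km

Δλ = 169.5976 − -140.3610 = 309.9586°; wrapped into (−180°, 180°]: -50.0414°.
Δφ = 35.8424 − 66.1368 = -30.2944°.
a = sin²(Δφ/2) + cos φ₁ · cos φ₂ · sin²(Δλ/2) = 0.126941.
c = 2·atan2(√a, √(1−a)) = 0.72858 rad → d = 6371·c ≈ 4641.81 km.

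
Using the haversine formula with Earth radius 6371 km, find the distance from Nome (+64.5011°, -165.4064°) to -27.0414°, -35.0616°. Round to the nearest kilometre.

Δλ = -35.0616 − -165.4064 = 130.3448°.
Δφ = -27.0414 − 64.5011 = -91.5425°.
a = sin²(Δφ/2) + cos φ₁ · cos φ₂ · sin²(Δλ/2) = 0.829289.
c = 2·atan2(√a, √(1−a)) = 2.28972 rad → d = 6371·c ≈ 14587.83 km.

14588 km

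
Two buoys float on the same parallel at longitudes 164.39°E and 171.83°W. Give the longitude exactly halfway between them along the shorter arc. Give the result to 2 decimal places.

Signed shortest Δλ from +164.39° to -171.83° is +23.78°.
Midpoint longitude = +164.39° + (+23.78°)/2 = +164.39° + 11.89° = +176.28°.
(The naïve average (+164.39 + -171.83)/2 = -3.72° is on the wrong side of the globe.)

176.28°E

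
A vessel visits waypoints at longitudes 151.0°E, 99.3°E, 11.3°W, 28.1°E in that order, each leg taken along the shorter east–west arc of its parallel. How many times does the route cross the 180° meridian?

Leg 1: +151.0° → +99.3°, shortest Δλ = -51.7° (west) — does not cross 180°.
Leg 2: +99.3° → -11.3°, shortest Δλ = -110.6° (west) — does not cross 180°.
Leg 3: -11.3° → +28.1°, shortest Δλ = 39.4° (east) — does not cross 180°.
Total crossings: 0.

0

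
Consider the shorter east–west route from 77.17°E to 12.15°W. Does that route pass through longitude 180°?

No

Signed shortest Δλ = ((-12.15 − 77.17 + 180) mod 360) − 180 = -89.32°.
Going west by 89.32° from +77.17° reaches -12.15° without touching 180°.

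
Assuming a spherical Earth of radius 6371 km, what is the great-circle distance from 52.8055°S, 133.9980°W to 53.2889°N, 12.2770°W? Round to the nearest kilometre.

Δλ = -12.2770 − -133.9980 = 121.7210°.
Δφ = 53.2889 − -52.8055 = 106.0944°.
a = sin²(Δφ/2) + cos φ₁ · cos φ₂ · sin²(Δλ/2) = 0.914298.
c = 2·atan2(√a, √(1−a)) = 2.54739 rad → d = 6371·c ≈ 16229.43 km.

16229 km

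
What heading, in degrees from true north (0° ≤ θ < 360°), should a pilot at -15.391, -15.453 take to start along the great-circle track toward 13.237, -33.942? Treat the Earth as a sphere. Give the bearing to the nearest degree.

Δλ = -33.942 − -15.453 = -18.489°.
θ = atan2( sin Δλ · cos φ₂ , cos φ₁ · sin φ₂ − sin φ₁ · cos φ₂ · cos Δλ )
  = atan2(-0.30870, 0.46579) = -33.534° → normalised to [0°, 360°): 326.466°.

326°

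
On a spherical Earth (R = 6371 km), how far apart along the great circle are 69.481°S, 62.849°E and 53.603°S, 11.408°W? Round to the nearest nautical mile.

2154 nmi

Δλ = -11.408 − 62.849 = -74.257°.
Δφ = -53.603 − -69.481 = 15.878°.
a = sin²(Δφ/2) + cos φ₁ · cos φ₂ · sin²(Δλ/2) = 0.094855.
c = 2·atan2(√a, √(1−a)) = 0.62615 rad → d = 6371·c ≈ 3989.20 km ≈ 2154.00 nmi.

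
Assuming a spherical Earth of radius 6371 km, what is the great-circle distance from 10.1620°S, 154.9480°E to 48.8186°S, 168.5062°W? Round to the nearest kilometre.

5470 km

Δλ = -168.5062 − 154.9480 = -323.4542°; wrapped into (−180°, 180°]: 36.5458°.
Δφ = -48.8186 − -10.1620 = -38.6566°.
a = sin²(Δφ/2) + cos φ₁ · cos φ₂ · sin²(Δλ/2) = 0.173264.
c = 2·atan2(√a, √(1−a)) = 0.85863 rad → d = 6371·c ≈ 5470.36 km.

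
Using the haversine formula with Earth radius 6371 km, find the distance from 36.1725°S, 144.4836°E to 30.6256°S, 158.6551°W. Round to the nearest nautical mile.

2829 nmi

Δλ = -158.6551 − 144.4836 = -303.1387°; wrapped into (−180°, 180°]: 56.8613°.
Δφ = -30.6256 − -36.1725 = 5.5469°.
a = sin²(Δφ/2) + cos φ₁ · cos φ₂ · sin²(Δλ/2) = 0.159794.
c = 2·atan2(√a, √(1−a)) = 0.82247 rad → d = 6371·c ≈ 5239.96 km ≈ 2829.35 nmi.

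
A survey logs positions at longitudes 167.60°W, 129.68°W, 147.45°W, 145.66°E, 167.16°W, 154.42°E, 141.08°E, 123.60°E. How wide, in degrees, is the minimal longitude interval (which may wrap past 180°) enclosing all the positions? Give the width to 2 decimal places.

106.72°

Sort the longitudes: -167.60°, -167.16°, -147.45°, -129.68°, +123.60°, +141.08°, +145.66°, +154.42°.
Eastward gaps between consecutive values (wrapping around): 0.44°, 19.71°, 17.77°, 253.28°, 17.48°, 4.58°, 8.76°, 37.98°.
Largest gap = 253.28° ⇒ minimal covering band is its complement: 360° − 253.28° = 106.72°.
Band runs from +123.60° eastward to -129.68°, crossing the antimeridian.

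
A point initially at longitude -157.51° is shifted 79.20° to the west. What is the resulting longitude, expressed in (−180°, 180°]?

Start at -157.51°; shift −79.20° → -236.71°.
-236.71° lies outside (−180°, 180°]; add 360° → +123.29°.

+123.29°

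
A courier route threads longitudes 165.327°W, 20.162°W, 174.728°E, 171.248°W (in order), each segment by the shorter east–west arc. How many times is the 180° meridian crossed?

2

Leg 1: -165.327° → -20.162°, shortest Δλ = 145.165° (east) — does not cross 180°.
Leg 2: -20.162° → +174.728°, shortest Δλ = -165.11° (west) — crosses 180°.
Leg 3: +174.728° → -171.248°, shortest Δλ = 14.024° (east) — crosses 180°.
Total crossings: 2.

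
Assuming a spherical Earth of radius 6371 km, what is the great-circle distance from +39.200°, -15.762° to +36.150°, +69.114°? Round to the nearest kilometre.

Δλ = 69.114 − -15.762 = 84.876°.
Δφ = 36.150 − 39.200 = -3.050°.
a = sin²(Δφ/2) + cos φ₁ · cos φ₂ · sin²(Δλ/2) = 0.285639.
c = 2·atan2(√a, √(1−a)) = 1.12772 rad → d = 6371·c ≈ 7184.70 km.

7185 km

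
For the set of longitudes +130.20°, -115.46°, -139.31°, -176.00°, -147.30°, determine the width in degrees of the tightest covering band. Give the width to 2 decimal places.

Sort the longitudes: -176.00°, -147.30°, -139.31°, -115.46°, +130.20°.
Eastward gaps between consecutive values (wrapping around): 28.70°, 7.99°, 23.85°, 245.66°, 53.80°.
Largest gap = 245.66° ⇒ minimal covering band is its complement: 360° − 245.66° = 114.34°.
Band runs from +130.20° eastward to -115.46°, crossing the antimeridian.

114.34°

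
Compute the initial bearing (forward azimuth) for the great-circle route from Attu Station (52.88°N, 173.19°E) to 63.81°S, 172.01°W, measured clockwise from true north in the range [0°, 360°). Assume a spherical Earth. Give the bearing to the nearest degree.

173°

Δλ = -172.01 − 173.19 = -345.20°; wrapped into (−180°, 180°]: 14.80°.
θ = atan2( sin Δλ · cos φ₂ , cos φ₁ · sin φ₂ − sin φ₁ · cos φ₂ · cos Δλ )
  = atan2(0.11274, -0.88177) = 172.714° → normalised to [0°, 360°): 172.714°.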